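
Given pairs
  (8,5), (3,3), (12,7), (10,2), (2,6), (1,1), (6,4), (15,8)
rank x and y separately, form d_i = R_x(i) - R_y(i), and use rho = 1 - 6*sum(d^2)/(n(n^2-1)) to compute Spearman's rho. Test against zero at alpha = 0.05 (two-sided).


Step 1: Rank x and y separately (midranks; no ties here).
rank(x): 8->5, 3->3, 12->7, 10->6, 2->2, 1->1, 6->4, 15->8
rank(y): 5->5, 3->3, 7->7, 2->2, 6->6, 1->1, 4->4, 8->8
Step 2: d_i = R_x(i) - R_y(i); compute d_i^2.
  (5-5)^2=0, (3-3)^2=0, (7-7)^2=0, (6-2)^2=16, (2-6)^2=16, (1-1)^2=0, (4-4)^2=0, (8-8)^2=0
sum(d^2) = 32.
Step 3: rho = 1 - 6*32 / (8*(8^2 - 1)) = 1 - 192/504 = 0.619048.
Step 4: Under H0, t = rho * sqrt((n-2)/(1-rho^2)) = 1.9308 ~ t(6).
Step 5: Two-sided p-value from the t-distribution with 6 df = 0.101733.
Step 6: alpha = 0.05. fail to reject H0.

rho = 0.6190, p = 0.101733, fail to reject H0 at alpha = 0.05.


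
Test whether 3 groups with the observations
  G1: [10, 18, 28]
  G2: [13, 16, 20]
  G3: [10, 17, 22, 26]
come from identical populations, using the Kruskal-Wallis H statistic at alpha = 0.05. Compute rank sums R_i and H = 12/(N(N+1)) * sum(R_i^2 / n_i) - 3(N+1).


Step 1: Combine all N = 10 observations and assign midranks.
sorted (value, group, rank): (10,G1,1.5), (10,G3,1.5), (13,G2,3), (16,G2,4), (17,G3,5), (18,G1,6), (20,G2,7), (22,G3,8), (26,G3,9), (28,G1,10)
Step 2: Sum ranks within each group.
R_1 = 17.5 (n_1 = 3)
R_2 = 14 (n_2 = 3)
R_3 = 23.5 (n_3 = 4)
Step 3: H = 12/(N(N+1)) * sum(R_i^2/n_i) - 3(N+1)
     = 12/(10*11) * (17.5^2/3 + 14^2/3 + 23.5^2/4) - 3*11
     = 0.109091 * 305.479 - 33
     = 0.325000.
Step 4: Ties present; correction factor C = 1 - 6/(10^3 - 10) = 0.993939. Corrected H = 0.325000 / 0.993939 = 0.326982.
Step 5: Under H0, H ~ chi^2(2); p-value = 0.849174.
Step 6: alpha = 0.05. fail to reject H0.

H = 0.3270, df = 2, p = 0.849174, fail to reject H0.


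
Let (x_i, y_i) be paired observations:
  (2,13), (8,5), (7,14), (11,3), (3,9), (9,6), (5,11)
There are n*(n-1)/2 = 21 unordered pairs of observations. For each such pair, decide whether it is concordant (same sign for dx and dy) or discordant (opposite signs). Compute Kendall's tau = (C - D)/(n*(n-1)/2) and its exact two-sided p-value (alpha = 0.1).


Step 1: Enumerate the 21 unordered pairs (i,j) with i<j and classify each by sign(x_j-x_i) * sign(y_j-y_i).
  (1,2):dx=+6,dy=-8->D; (1,3):dx=+5,dy=+1->C; (1,4):dx=+9,dy=-10->D; (1,5):dx=+1,dy=-4->D
  (1,6):dx=+7,dy=-7->D; (1,7):dx=+3,dy=-2->D; (2,3):dx=-1,dy=+9->D; (2,4):dx=+3,dy=-2->D
  (2,5):dx=-5,dy=+4->D; (2,6):dx=+1,dy=+1->C; (2,7):dx=-3,dy=+6->D; (3,4):dx=+4,dy=-11->D
  (3,5):dx=-4,dy=-5->C; (3,6):dx=+2,dy=-8->D; (3,7):dx=-2,dy=-3->C; (4,5):dx=-8,dy=+6->D
  (4,6):dx=-2,dy=+3->D; (4,7):dx=-6,dy=+8->D; (5,6):dx=+6,dy=-3->D; (5,7):dx=+2,dy=+2->C
  (6,7):dx=-4,dy=+5->D
Step 2: C = 5, D = 16, total pairs = 21.
Step 3: tau = (C - D)/(n(n-1)/2) = (5 - 16)/21 = -0.523810.
Step 4: Exact two-sided p-value (enumerate n! = 5040 permutations of y under H0): p = 0.136111.
Step 5: alpha = 0.1. fail to reject H0.

tau_b = -0.5238 (C=5, D=16), p = 0.136111, fail to reject H0.


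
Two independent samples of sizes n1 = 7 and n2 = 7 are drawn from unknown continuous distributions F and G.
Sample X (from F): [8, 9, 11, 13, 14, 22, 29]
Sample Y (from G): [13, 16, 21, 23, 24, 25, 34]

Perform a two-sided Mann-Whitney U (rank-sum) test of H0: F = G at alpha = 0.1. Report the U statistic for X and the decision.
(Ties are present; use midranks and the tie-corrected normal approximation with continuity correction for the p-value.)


Step 1: Combine and sort all 14 observations; assign midranks.
sorted (value, group): (8,X), (9,X), (11,X), (13,X), (13,Y), (14,X), (16,Y), (21,Y), (22,X), (23,Y), (24,Y), (25,Y), (29,X), (34,Y)
ranks: 8->1, 9->2, 11->3, 13->4.5, 13->4.5, 14->6, 16->7, 21->8, 22->9, 23->10, 24->11, 25->12, 29->13, 34->14
Step 2: Rank sum for X: R1 = 1 + 2 + 3 + 4.5 + 6 + 9 + 13 = 38.5.
Step 3: U_X = R1 - n1(n1+1)/2 = 38.5 - 7*8/2 = 38.5 - 28 = 10.5.
       U_Y = n1*n2 - U_X = 49 - 10.5 = 38.5.
Step 4: Ties are present, so use the tie-corrected normal approximation (with continuity correction) for the p-value.
Step 5: p-value = 0.084192; compare to alpha = 0.1. reject H0.

U_X = 10.5, p = 0.084192, reject H0 at alpha = 0.1.


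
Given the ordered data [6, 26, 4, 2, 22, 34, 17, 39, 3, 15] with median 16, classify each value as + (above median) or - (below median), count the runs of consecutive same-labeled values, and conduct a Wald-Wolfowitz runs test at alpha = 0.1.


Step 1: Compute median = 16; label A = above, B = below.
Labels in order: BABBAAAABB  (n_A = 5, n_B = 5)
Step 2: Count runs R = 5.
Step 3: Under H0 (random ordering), E[R] = 2*n_A*n_B/(n_A+n_B) + 1 = 2*5*5/10 + 1 = 6.0000.
        Var[R] = 2*n_A*n_B*(2*n_A*n_B - n_A - n_B) / ((n_A+n_B)^2 * (n_A+n_B-1)) = 2000/900 = 2.2222.
        SD[R] = 1.4907.
Step 4: Continuity-corrected z = (R + 0.5 - E[R]) / SD[R] = (5 + 0.5 - 6.0000) / 1.4907 = -0.3354.
Step 5: Two-sided p-value via normal approximation = 2*(1 - Phi(|z|)) = 0.737316.
Step 6: alpha = 0.1. fail to reject H0.

R = 5, z = -0.3354, p = 0.737316, fail to reject H0.


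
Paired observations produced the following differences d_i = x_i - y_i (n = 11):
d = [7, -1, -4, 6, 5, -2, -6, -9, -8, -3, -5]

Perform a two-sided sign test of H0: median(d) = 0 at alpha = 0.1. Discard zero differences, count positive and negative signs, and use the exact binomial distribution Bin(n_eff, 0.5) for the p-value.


Step 1: Discard zero differences. Original n = 11; n_eff = number of nonzero differences = 11.
Nonzero differences (with sign): +7, -1, -4, +6, +5, -2, -6, -9, -8, -3, -5
Step 2: Count signs: positive = 3, negative = 8.
Step 3: Under H0: P(positive) = 0.5, so the number of positives S ~ Bin(11, 0.5).
Step 4: Two-sided exact p-value = sum of Bin(11,0.5) probabilities at or below the observed probability = 0.226562.
Step 5: alpha = 0.1. fail to reject H0.

n_eff = 11, pos = 3, neg = 8, p = 0.226562, fail to reject H0.


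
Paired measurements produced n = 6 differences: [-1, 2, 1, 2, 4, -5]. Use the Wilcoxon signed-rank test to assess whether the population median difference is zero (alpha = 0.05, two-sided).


Step 1: Drop any zero differences (none here) and take |d_i|.
|d| = [1, 2, 1, 2, 4, 5]
Step 2: Midrank |d_i| (ties get averaged ranks).
ranks: |1|->1.5, |2|->3.5, |1|->1.5, |2|->3.5, |4|->5, |5|->6
Step 3: Attach original signs; sum ranks with positive sign and with negative sign.
W+ = 3.5 + 1.5 + 3.5 + 5 = 13.5
W- = 1.5 + 6 = 7.5
(Check: W+ + W- = 21 should equal n(n+1)/2 = 21.)
Step 4: Test statistic W = min(W+, W-) = 7.5.
Step 5: Ties in |d|, so use the tie-corrected normal approximation.
        E[W] = n(n+1)/4 = 6*7/4 = 10.5.
        Tie groups: |d|=1 (t=2), |d|=2 (t=2); sum(t^3 - t) = 12.
        Var[W] = n(n+1)(2n+1)/24 - sum(t^3-t)/48 = 546/24 - 12/48 = 22.5.
        z = (W - E[W]) / sqrt(Var[W]) = (7.5 - 10.5) / 4.7434 = -0.6325.
        Two-sided p = 2*Phi(z) = 0.527089.
Step 6: alpha = 0.05. fail to reject H0.

W+ = 13.5, W- = 7.5, W = min = 7.5, p = 0.527089, fail to reject H0.


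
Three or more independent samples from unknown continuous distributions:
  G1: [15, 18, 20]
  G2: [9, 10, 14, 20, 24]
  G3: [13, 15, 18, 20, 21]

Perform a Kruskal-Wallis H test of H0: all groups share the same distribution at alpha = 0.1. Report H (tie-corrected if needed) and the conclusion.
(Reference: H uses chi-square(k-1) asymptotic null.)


Step 1: Combine all N = 13 observations and assign midranks.
sorted (value, group, rank): (9,G2,1), (10,G2,2), (13,G3,3), (14,G2,4), (15,G1,5.5), (15,G3,5.5), (18,G1,7.5), (18,G3,7.5), (20,G1,10), (20,G2,10), (20,G3,10), (21,G3,12), (24,G2,13)
Step 2: Sum ranks within each group.
R_1 = 23 (n_1 = 3)
R_2 = 30 (n_2 = 5)
R_3 = 38 (n_3 = 5)
Step 3: H = 12/(N(N+1)) * sum(R_i^2/n_i) - 3(N+1)
     = 12/(13*14) * (23^2/3 + 30^2/5 + 38^2/5) - 3*14
     = 0.065934 * 645.133 - 42
     = 0.536264.
Step 4: Ties present; correction factor C = 1 - 36/(13^3 - 13) = 0.983516. Corrected H = 0.536264 / 0.983516 = 0.545251.
Step 5: Under H0, H ~ chi^2(2); p-value = 0.761378.
Step 6: alpha = 0.1. fail to reject H0.

H = 0.5453, df = 2, p = 0.761378, fail to reject H0.


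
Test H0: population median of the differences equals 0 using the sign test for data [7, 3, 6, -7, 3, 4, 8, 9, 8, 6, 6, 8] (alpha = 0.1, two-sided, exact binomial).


Step 1: Discard zero differences. Original n = 12; n_eff = number of nonzero differences = 12.
Nonzero differences (with sign): +7, +3, +6, -7, +3, +4, +8, +9, +8, +6, +6, +8
Step 2: Count signs: positive = 11, negative = 1.
Step 3: Under H0: P(positive) = 0.5, so the number of positives S ~ Bin(12, 0.5).
Step 4: Two-sided exact p-value = sum of Bin(12,0.5) probabilities at or below the observed probability = 0.006348.
Step 5: alpha = 0.1. reject H0.

n_eff = 12, pos = 11, neg = 1, p = 0.006348, reject H0.


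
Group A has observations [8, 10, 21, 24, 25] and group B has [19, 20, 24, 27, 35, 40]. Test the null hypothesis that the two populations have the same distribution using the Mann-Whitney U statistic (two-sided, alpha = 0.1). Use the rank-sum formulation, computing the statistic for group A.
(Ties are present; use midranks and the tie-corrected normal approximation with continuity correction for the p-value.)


Step 1: Combine and sort all 11 observations; assign midranks.
sorted (value, group): (8,X), (10,X), (19,Y), (20,Y), (21,X), (24,X), (24,Y), (25,X), (27,Y), (35,Y), (40,Y)
ranks: 8->1, 10->2, 19->3, 20->4, 21->5, 24->6.5, 24->6.5, 25->8, 27->9, 35->10, 40->11
Step 2: Rank sum for X: R1 = 1 + 2 + 5 + 6.5 + 8 = 22.5.
Step 3: U_X = R1 - n1(n1+1)/2 = 22.5 - 5*6/2 = 22.5 - 15 = 7.5.
       U_Y = n1*n2 - U_X = 30 - 7.5 = 22.5.
Step 4: Ties are present, so use the tie-corrected normal approximation (with continuity correction) for the p-value.
Step 5: p-value = 0.200217; compare to alpha = 0.1. fail to reject H0.

U_X = 7.5, p = 0.200217, fail to reject H0 at alpha = 0.1.


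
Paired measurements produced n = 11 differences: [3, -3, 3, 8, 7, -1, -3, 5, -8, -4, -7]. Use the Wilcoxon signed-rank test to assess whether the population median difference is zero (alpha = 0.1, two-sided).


Step 1: Drop any zero differences (none here) and take |d_i|.
|d| = [3, 3, 3, 8, 7, 1, 3, 5, 8, 4, 7]
Step 2: Midrank |d_i| (ties get averaged ranks).
ranks: |3|->3.5, |3|->3.5, |3|->3.5, |8|->10.5, |7|->8.5, |1|->1, |3|->3.5, |5|->7, |8|->10.5, |4|->6, |7|->8.5
Step 3: Attach original signs; sum ranks with positive sign and with negative sign.
W+ = 3.5 + 3.5 + 10.5 + 8.5 + 7 = 33
W- = 3.5 + 1 + 3.5 + 10.5 + 6 + 8.5 = 33
(Check: W+ + W- = 66 should equal n(n+1)/2 = 66.)
Step 4: Test statistic W = min(W+, W-) = 33.
Step 5: Ties in |d|, so use the tie-corrected normal approximation.
        E[W] = n(n+1)/4 = 11*12/4 = 33.
        Tie groups: |d|=3 (t=4), |d|=7 (t=2), |d|=8 (t=2); sum(t^3 - t) = 72.
        Var[W] = n(n+1)(2n+1)/24 - sum(t^3-t)/48 = 3036/24 - 72/48 = 125.
        z = (W - E[W]) / sqrt(Var[W]) = (33 - 33) / 11.1803 = 0.0000.
        Two-sided p = 2*Phi(z) = 1.000000.
Step 6: alpha = 0.1. fail to reject H0.

W+ = 33, W- = 33, W = min = 33, p = 1.000000, fail to reject H0.


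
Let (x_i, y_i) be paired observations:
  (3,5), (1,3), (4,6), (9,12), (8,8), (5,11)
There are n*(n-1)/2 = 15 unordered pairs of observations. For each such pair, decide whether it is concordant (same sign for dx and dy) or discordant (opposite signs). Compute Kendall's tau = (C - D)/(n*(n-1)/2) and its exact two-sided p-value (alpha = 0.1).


Step 1: Enumerate the 15 unordered pairs (i,j) with i<j and classify each by sign(x_j-x_i) * sign(y_j-y_i).
  (1,2):dx=-2,dy=-2->C; (1,3):dx=+1,dy=+1->C; (1,4):dx=+6,dy=+7->C; (1,5):dx=+5,dy=+3->C
  (1,6):dx=+2,dy=+6->C; (2,3):dx=+3,dy=+3->C; (2,4):dx=+8,dy=+9->C; (2,5):dx=+7,dy=+5->C
  (2,6):dx=+4,dy=+8->C; (3,4):dx=+5,dy=+6->C; (3,5):dx=+4,dy=+2->C; (3,6):dx=+1,dy=+5->C
  (4,5):dx=-1,dy=-4->C; (4,6):dx=-4,dy=-1->C; (5,6):dx=-3,dy=+3->D
Step 2: C = 14, D = 1, total pairs = 15.
Step 3: tau = (C - D)/(n(n-1)/2) = (14 - 1)/15 = 0.866667.
Step 4: Exact two-sided p-value (enumerate n! = 720 permutations of y under H0): p = 0.016667.
Step 5: alpha = 0.1. reject H0.

tau_b = 0.8667 (C=14, D=1), p = 0.016667, reject H0.


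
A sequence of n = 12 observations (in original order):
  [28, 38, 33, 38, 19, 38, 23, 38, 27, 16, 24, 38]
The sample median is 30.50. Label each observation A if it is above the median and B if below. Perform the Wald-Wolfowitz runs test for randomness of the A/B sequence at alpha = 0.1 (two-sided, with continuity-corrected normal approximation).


Step 1: Compute median = 30.50; label A = above, B = below.
Labels in order: BAAABABABBBA  (n_A = 6, n_B = 6)
Step 2: Count runs R = 8.
Step 3: Under H0 (random ordering), E[R] = 2*n_A*n_B/(n_A+n_B) + 1 = 2*6*6/12 + 1 = 7.0000.
        Var[R] = 2*n_A*n_B*(2*n_A*n_B - n_A - n_B) / ((n_A+n_B)^2 * (n_A+n_B-1)) = 4320/1584 = 2.7273.
        SD[R] = 1.6514.
Step 4: Continuity-corrected z = (R - 0.5 - E[R]) / SD[R] = (8 - 0.5 - 7.0000) / 1.6514 = 0.3028.
Step 5: Two-sided p-value via normal approximation = 2*(1 - Phi(|z|)) = 0.762069.
Step 6: alpha = 0.1. fail to reject H0.

R = 8, z = 0.3028, p = 0.762069, fail to reject H0.


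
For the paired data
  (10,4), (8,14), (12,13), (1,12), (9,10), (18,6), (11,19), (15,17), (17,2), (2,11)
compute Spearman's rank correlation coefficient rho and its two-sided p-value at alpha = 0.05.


Step 1: Rank x and y separately (midranks; no ties here).
rank(x): 10->5, 8->3, 12->7, 1->1, 9->4, 18->10, 11->6, 15->8, 17->9, 2->2
rank(y): 4->2, 14->8, 13->7, 12->6, 10->4, 6->3, 19->10, 17->9, 2->1, 11->5
Step 2: d_i = R_x(i) - R_y(i); compute d_i^2.
  (5-2)^2=9, (3-8)^2=25, (7-7)^2=0, (1-6)^2=25, (4-4)^2=0, (10-3)^2=49, (6-10)^2=16, (8-9)^2=1, (9-1)^2=64, (2-5)^2=9
sum(d^2) = 198.
Step 3: rho = 1 - 6*198 / (10*(10^2 - 1)) = 1 - 1188/990 = -0.200000.
Step 4: Under H0, t = rho * sqrt((n-2)/(1-rho^2)) = -0.5774 ~ t(8).
Step 5: Two-sided p-value from the t-distribution with 8 df = 0.579584.
Step 6: alpha = 0.05. fail to reject H0.

rho = -0.2000, p = 0.579584, fail to reject H0 at alpha = 0.05.


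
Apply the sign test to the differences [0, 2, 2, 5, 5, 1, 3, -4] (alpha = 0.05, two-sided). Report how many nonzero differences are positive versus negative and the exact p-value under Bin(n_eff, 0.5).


Step 1: Discard zero differences. Original n = 8; n_eff = number of nonzero differences = 7.
Nonzero differences (with sign): +2, +2, +5, +5, +1, +3, -4
Step 2: Count signs: positive = 6, negative = 1.
Step 3: Under H0: P(positive) = 0.5, so the number of positives S ~ Bin(7, 0.5).
Step 4: Two-sided exact p-value = sum of Bin(7,0.5) probabilities at or below the observed probability = 0.125000.
Step 5: alpha = 0.05. fail to reject H0.

n_eff = 7, pos = 6, neg = 1, p = 0.125000, fail to reject H0.


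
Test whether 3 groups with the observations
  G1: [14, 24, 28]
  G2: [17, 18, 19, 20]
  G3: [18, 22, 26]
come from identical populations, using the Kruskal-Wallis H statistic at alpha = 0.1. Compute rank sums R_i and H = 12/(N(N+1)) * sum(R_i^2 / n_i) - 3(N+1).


Step 1: Combine all N = 10 observations and assign midranks.
sorted (value, group, rank): (14,G1,1), (17,G2,2), (18,G2,3.5), (18,G3,3.5), (19,G2,5), (20,G2,6), (22,G3,7), (24,G1,8), (26,G3,9), (28,G1,10)
Step 2: Sum ranks within each group.
R_1 = 19 (n_1 = 3)
R_2 = 16.5 (n_2 = 4)
R_3 = 19.5 (n_3 = 3)
Step 3: H = 12/(N(N+1)) * sum(R_i^2/n_i) - 3(N+1)
     = 12/(10*11) * (19^2/3 + 16.5^2/4 + 19.5^2/3) - 3*11
     = 0.109091 * 315.146 - 33
     = 1.379545.
Step 4: Ties present; correction factor C = 1 - 6/(10^3 - 10) = 0.993939. Corrected H = 1.379545 / 0.993939 = 1.387957.
Step 5: Under H0, H ~ chi^2(2); p-value = 0.499584.
Step 6: alpha = 0.1. fail to reject H0.

H = 1.3880, df = 2, p = 0.499584, fail to reject H0.


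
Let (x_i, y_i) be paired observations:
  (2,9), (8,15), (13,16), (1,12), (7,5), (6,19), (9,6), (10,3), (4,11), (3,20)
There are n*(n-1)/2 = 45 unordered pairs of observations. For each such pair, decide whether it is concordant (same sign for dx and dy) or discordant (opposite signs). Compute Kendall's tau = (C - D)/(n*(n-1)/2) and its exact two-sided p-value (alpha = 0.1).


Step 1: Enumerate the 45 unordered pairs (i,j) with i<j and classify each by sign(x_j-x_i) * sign(y_j-y_i).
  (1,2):dx=+6,dy=+6->C; (1,3):dx=+11,dy=+7->C; (1,4):dx=-1,dy=+3->D; (1,5):dx=+5,dy=-4->D
  (1,6):dx=+4,dy=+10->C; (1,7):dx=+7,dy=-3->D; (1,8):dx=+8,dy=-6->D; (1,9):dx=+2,dy=+2->C
  (1,10):dx=+1,dy=+11->C; (2,3):dx=+5,dy=+1->C; (2,4):dx=-7,dy=-3->C; (2,5):dx=-1,dy=-10->C
  (2,6):dx=-2,dy=+4->D; (2,7):dx=+1,dy=-9->D; (2,8):dx=+2,dy=-12->D; (2,9):dx=-4,dy=-4->C
  (2,10):dx=-5,dy=+5->D; (3,4):dx=-12,dy=-4->C; (3,5):dx=-6,dy=-11->C; (3,6):dx=-7,dy=+3->D
  (3,7):dx=-4,dy=-10->C; (3,8):dx=-3,dy=-13->C; (3,9):dx=-9,dy=-5->C; (3,10):dx=-10,dy=+4->D
  (4,5):dx=+6,dy=-7->D; (4,6):dx=+5,dy=+7->C; (4,7):dx=+8,dy=-6->D; (4,8):dx=+9,dy=-9->D
  (4,9):dx=+3,dy=-1->D; (4,10):dx=+2,dy=+8->C; (5,6):dx=-1,dy=+14->D; (5,7):dx=+2,dy=+1->C
  (5,8):dx=+3,dy=-2->D; (5,9):dx=-3,dy=+6->D; (5,10):dx=-4,dy=+15->D; (6,7):dx=+3,dy=-13->D
  (6,8):dx=+4,dy=-16->D; (6,9):dx=-2,dy=-8->C; (6,10):dx=-3,dy=+1->D; (7,8):dx=+1,dy=-3->D
  (7,9):dx=-5,dy=+5->D; (7,10):dx=-6,dy=+14->D; (8,9):dx=-6,dy=+8->D; (8,10):dx=-7,dy=+17->D
  (9,10):dx=-1,dy=+9->D
Step 2: C = 18, D = 27, total pairs = 45.
Step 3: tau = (C - D)/(n(n-1)/2) = (18 - 27)/45 = -0.200000.
Step 4: Exact two-sided p-value (enumerate n! = 3628800 permutations of y under H0): p = 0.484313.
Step 5: alpha = 0.1. fail to reject H0.

tau_b = -0.2000 (C=18, D=27), p = 0.484313, fail to reject H0.


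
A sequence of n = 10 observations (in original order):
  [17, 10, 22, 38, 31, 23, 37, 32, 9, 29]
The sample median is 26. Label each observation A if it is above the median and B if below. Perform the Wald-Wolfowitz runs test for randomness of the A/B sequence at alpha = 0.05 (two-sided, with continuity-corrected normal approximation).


Step 1: Compute median = 26; label A = above, B = below.
Labels in order: BBBAABAABA  (n_A = 5, n_B = 5)
Step 2: Count runs R = 6.
Step 3: Under H0 (random ordering), E[R] = 2*n_A*n_B/(n_A+n_B) + 1 = 2*5*5/10 + 1 = 6.0000.
        Var[R] = 2*n_A*n_B*(2*n_A*n_B - n_A - n_B) / ((n_A+n_B)^2 * (n_A+n_B-1)) = 2000/900 = 2.2222.
        SD[R] = 1.4907.
Step 4: R = E[R], so z = 0 with no continuity correction.
Step 5: Two-sided p-value via normal approximation = 2*(1 - Phi(|z|)) = 1.000000.
Step 6: alpha = 0.05. fail to reject H0.

R = 6, z = 0.0000, p = 1.000000, fail to reject H0.


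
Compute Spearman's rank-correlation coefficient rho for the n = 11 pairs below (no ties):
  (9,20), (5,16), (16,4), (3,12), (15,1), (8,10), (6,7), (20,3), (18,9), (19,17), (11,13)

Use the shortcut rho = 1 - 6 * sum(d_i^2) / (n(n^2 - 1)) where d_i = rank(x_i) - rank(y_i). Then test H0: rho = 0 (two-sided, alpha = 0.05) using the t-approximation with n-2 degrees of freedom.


Step 1: Rank x and y separately (midranks; no ties here).
rank(x): 9->5, 5->2, 16->8, 3->1, 15->7, 8->4, 6->3, 20->11, 18->9, 19->10, 11->6
rank(y): 20->11, 16->9, 4->3, 12->7, 1->1, 10->6, 7->4, 3->2, 9->5, 17->10, 13->8
Step 2: d_i = R_x(i) - R_y(i); compute d_i^2.
  (5-11)^2=36, (2-9)^2=49, (8-3)^2=25, (1-7)^2=36, (7-1)^2=36, (4-6)^2=4, (3-4)^2=1, (11-2)^2=81, (9-5)^2=16, (10-10)^2=0, (6-8)^2=4
sum(d^2) = 288.
Step 3: rho = 1 - 6*288 / (11*(11^2 - 1)) = 1 - 1728/1320 = -0.309091.
Step 4: Under H0, t = rho * sqrt((n-2)/(1-rho^2)) = -0.9750 ~ t(9).
Step 5: Two-sided p-value from the t-distribution with 9 df = 0.355028.
Step 6: alpha = 0.05. fail to reject H0.

rho = -0.3091, p = 0.355028, fail to reject H0 at alpha = 0.05.


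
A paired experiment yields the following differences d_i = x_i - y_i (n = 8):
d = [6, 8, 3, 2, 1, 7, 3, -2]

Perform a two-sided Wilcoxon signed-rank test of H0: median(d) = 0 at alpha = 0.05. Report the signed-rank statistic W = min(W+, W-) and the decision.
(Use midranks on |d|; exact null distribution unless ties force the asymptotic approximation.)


Step 1: Drop any zero differences (none here) and take |d_i|.
|d| = [6, 8, 3, 2, 1, 7, 3, 2]
Step 2: Midrank |d_i| (ties get averaged ranks).
ranks: |6|->6, |8|->8, |3|->4.5, |2|->2.5, |1|->1, |7|->7, |3|->4.5, |2|->2.5
Step 3: Attach original signs; sum ranks with positive sign and with negative sign.
W+ = 6 + 8 + 4.5 + 2.5 + 1 + 7 + 4.5 = 33.5
W- = 2.5 = 2.5
(Check: W+ + W- = 36 should equal n(n+1)/2 = 36.)
Step 4: Test statistic W = min(W+, W-) = 2.5.
Step 5: Ties in |d|, so use the tie-corrected normal approximation.
        E[W] = n(n+1)/4 = 8*9/4 = 18.
        Tie groups: |d|=2 (t=2), |d|=3 (t=2); sum(t^3 - t) = 12.
        Var[W] = n(n+1)(2n+1)/24 - sum(t^3-t)/48 = 1224/24 - 12/48 = 50.75.
        z = (W - E[W]) / sqrt(Var[W]) = (2.5 - 18) / 7.1239 = -2.1758.
        Two-sided p = 2*Phi(z) = 0.029572.
Step 6: alpha = 0.05. reject H0.

W+ = 33.5, W- = 2.5, W = min = 2.5, p = 0.029572, reject H0.


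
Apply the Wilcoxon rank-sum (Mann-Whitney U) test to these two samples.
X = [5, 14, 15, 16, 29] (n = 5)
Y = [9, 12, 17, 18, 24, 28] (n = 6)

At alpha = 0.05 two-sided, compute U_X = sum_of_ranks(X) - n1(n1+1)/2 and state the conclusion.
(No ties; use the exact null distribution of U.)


Step 1: Combine and sort all 11 observations; assign midranks.
sorted (value, group): (5,X), (9,Y), (12,Y), (14,X), (15,X), (16,X), (17,Y), (18,Y), (24,Y), (28,Y), (29,X)
ranks: 5->1, 9->2, 12->3, 14->4, 15->5, 16->6, 17->7, 18->8, 24->9, 28->10, 29->11
Step 2: Rank sum for X: R1 = 1 + 4 + 5 + 6 + 11 = 27.
Step 3: U_X = R1 - n1(n1+1)/2 = 27 - 5*6/2 = 27 - 15 = 12.
       U_Y = n1*n2 - U_X = 30 - 12 = 18.
Step 4: No ties, so the exact null distribution of U (based on enumerating the C(11,5) = 462 equally likely rank assignments) gives the two-sided p-value.
Step 5: p-value = 0.662338; compare to alpha = 0.05. fail to reject H0.

U_X = 12, p = 0.662338, fail to reject H0 at alpha = 0.05.


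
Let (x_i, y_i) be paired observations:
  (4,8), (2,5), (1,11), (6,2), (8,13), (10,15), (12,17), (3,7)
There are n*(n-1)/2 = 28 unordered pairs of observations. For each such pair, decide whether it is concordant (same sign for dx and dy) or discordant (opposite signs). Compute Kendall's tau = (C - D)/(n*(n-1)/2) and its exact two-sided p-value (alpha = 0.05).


Step 1: Enumerate the 28 unordered pairs (i,j) with i<j and classify each by sign(x_j-x_i) * sign(y_j-y_i).
  (1,2):dx=-2,dy=-3->C; (1,3):dx=-3,dy=+3->D; (1,4):dx=+2,dy=-6->D; (1,5):dx=+4,dy=+5->C
  (1,6):dx=+6,dy=+7->C; (1,7):dx=+8,dy=+9->C; (1,8):dx=-1,dy=-1->C; (2,3):dx=-1,dy=+6->D
  (2,4):dx=+4,dy=-3->D; (2,5):dx=+6,dy=+8->C; (2,6):dx=+8,dy=+10->C; (2,7):dx=+10,dy=+12->C
  (2,8):dx=+1,dy=+2->C; (3,4):dx=+5,dy=-9->D; (3,5):dx=+7,dy=+2->C; (3,6):dx=+9,dy=+4->C
  (3,7):dx=+11,dy=+6->C; (3,8):dx=+2,dy=-4->D; (4,5):dx=+2,dy=+11->C; (4,6):dx=+4,dy=+13->C
  (4,7):dx=+6,dy=+15->C; (4,8):dx=-3,dy=+5->D; (5,6):dx=+2,dy=+2->C; (5,7):dx=+4,dy=+4->C
  (5,8):dx=-5,dy=-6->C; (6,7):dx=+2,dy=+2->C; (6,8):dx=-7,dy=-8->C; (7,8):dx=-9,dy=-10->C
Step 2: C = 21, D = 7, total pairs = 28.
Step 3: tau = (C - D)/(n(n-1)/2) = (21 - 7)/28 = 0.500000.
Step 4: Exact two-sided p-value (enumerate n! = 40320 permutations of y under H0): p = 0.108681.
Step 5: alpha = 0.05. fail to reject H0.

tau_b = 0.5000 (C=21, D=7), p = 0.108681, fail to reject H0.


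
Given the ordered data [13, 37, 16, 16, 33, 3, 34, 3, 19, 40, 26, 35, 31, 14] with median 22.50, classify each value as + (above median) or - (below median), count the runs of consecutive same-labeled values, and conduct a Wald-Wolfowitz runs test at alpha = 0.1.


Step 1: Compute median = 22.50; label A = above, B = below.
Labels in order: BABBABABBAAAAB  (n_A = 7, n_B = 7)
Step 2: Count runs R = 9.
Step 3: Under H0 (random ordering), E[R] = 2*n_A*n_B/(n_A+n_B) + 1 = 2*7*7/14 + 1 = 8.0000.
        Var[R] = 2*n_A*n_B*(2*n_A*n_B - n_A - n_B) / ((n_A+n_B)^2 * (n_A+n_B-1)) = 8232/2548 = 3.2308.
        SD[R] = 1.7974.
Step 4: Continuity-corrected z = (R - 0.5 - E[R]) / SD[R] = (9 - 0.5 - 8.0000) / 1.7974 = 0.2782.
Step 5: Two-sided p-value via normal approximation = 2*(1 - Phi(|z|)) = 0.780879.
Step 6: alpha = 0.1. fail to reject H0.

R = 9, z = 0.2782, p = 0.780879, fail to reject H0.


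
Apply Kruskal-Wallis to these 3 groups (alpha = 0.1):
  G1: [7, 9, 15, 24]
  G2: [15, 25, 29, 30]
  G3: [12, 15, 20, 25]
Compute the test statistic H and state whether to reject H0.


Step 1: Combine all N = 12 observations and assign midranks.
sorted (value, group, rank): (7,G1,1), (9,G1,2), (12,G3,3), (15,G1,5), (15,G2,5), (15,G3,5), (20,G3,7), (24,G1,8), (25,G2,9.5), (25,G3,9.5), (29,G2,11), (30,G2,12)
Step 2: Sum ranks within each group.
R_1 = 16 (n_1 = 4)
R_2 = 37.5 (n_2 = 4)
R_3 = 24.5 (n_3 = 4)
Step 3: H = 12/(N(N+1)) * sum(R_i^2/n_i) - 3(N+1)
     = 12/(12*13) * (16^2/4 + 37.5^2/4 + 24.5^2/4) - 3*13
     = 0.076923 * 565.625 - 39
     = 4.509615.
Step 4: Ties present; correction factor C = 1 - 30/(12^3 - 12) = 0.982517. Corrected H = 4.509615 / 0.982517 = 4.589858.
Step 5: Under H0, H ~ chi^2(2); p-value = 0.100769.
Step 6: alpha = 0.1. fail to reject H0.

H = 4.5899, df = 2, p = 0.100769, fail to reject H0.


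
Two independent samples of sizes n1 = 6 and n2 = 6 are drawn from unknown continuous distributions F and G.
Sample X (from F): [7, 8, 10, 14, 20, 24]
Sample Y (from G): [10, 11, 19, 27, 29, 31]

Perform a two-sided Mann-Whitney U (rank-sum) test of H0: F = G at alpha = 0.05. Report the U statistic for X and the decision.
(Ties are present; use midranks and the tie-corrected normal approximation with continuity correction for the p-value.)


Step 1: Combine and sort all 12 observations; assign midranks.
sorted (value, group): (7,X), (8,X), (10,X), (10,Y), (11,Y), (14,X), (19,Y), (20,X), (24,X), (27,Y), (29,Y), (31,Y)
ranks: 7->1, 8->2, 10->3.5, 10->3.5, 11->5, 14->6, 19->7, 20->8, 24->9, 27->10, 29->11, 31->12
Step 2: Rank sum for X: R1 = 1 + 2 + 3.5 + 6 + 8 + 9 = 29.5.
Step 3: U_X = R1 - n1(n1+1)/2 = 29.5 - 6*7/2 = 29.5 - 21 = 8.5.
       U_Y = n1*n2 - U_X = 36 - 8.5 = 27.5.
Step 4: Ties are present, so use the tie-corrected normal approximation (with continuity correction) for the p-value.
Step 5: p-value = 0.148829; compare to alpha = 0.05. fail to reject H0.

U_X = 8.5, p = 0.148829, fail to reject H0 at alpha = 0.05.


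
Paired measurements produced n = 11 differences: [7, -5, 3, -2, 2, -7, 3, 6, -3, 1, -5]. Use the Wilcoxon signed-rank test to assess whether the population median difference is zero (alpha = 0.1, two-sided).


Step 1: Drop any zero differences (none here) and take |d_i|.
|d| = [7, 5, 3, 2, 2, 7, 3, 6, 3, 1, 5]
Step 2: Midrank |d_i| (ties get averaged ranks).
ranks: |7|->10.5, |5|->7.5, |3|->5, |2|->2.5, |2|->2.5, |7|->10.5, |3|->5, |6|->9, |3|->5, |1|->1, |5|->7.5
Step 3: Attach original signs; sum ranks with positive sign and with negative sign.
W+ = 10.5 + 5 + 2.5 + 5 + 9 + 1 = 33
W- = 7.5 + 2.5 + 10.5 + 5 + 7.5 = 33
(Check: W+ + W- = 66 should equal n(n+1)/2 = 66.)
Step 4: Test statistic W = min(W+, W-) = 33.
Step 5: Ties in |d|, so use the tie-corrected normal approximation.
        E[W] = n(n+1)/4 = 11*12/4 = 33.
        Tie groups: |d|=2 (t=2), |d|=3 (t=3), |d|=5 (t=2), |d|=7 (t=2); sum(t^3 - t) = 42.
        Var[W] = n(n+1)(2n+1)/24 - sum(t^3-t)/48 = 3036/24 - 42/48 = 125.625.
        z = (W - E[W]) / sqrt(Var[W]) = (33 - 33) / 11.2083 = 0.0000.
        Two-sided p = 2*Phi(z) = 1.000000.
Step 6: alpha = 0.1. fail to reject H0.

W+ = 33, W- = 33, W = min = 33, p = 1.000000, fail to reject H0.


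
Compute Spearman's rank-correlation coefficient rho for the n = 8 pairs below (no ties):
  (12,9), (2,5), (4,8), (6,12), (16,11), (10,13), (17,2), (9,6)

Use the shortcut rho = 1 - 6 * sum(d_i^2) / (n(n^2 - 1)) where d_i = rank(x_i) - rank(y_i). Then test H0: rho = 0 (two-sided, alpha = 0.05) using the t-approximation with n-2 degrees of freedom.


Step 1: Rank x and y separately (midranks; no ties here).
rank(x): 12->6, 2->1, 4->2, 6->3, 16->7, 10->5, 17->8, 9->4
rank(y): 9->5, 5->2, 8->4, 12->7, 11->6, 13->8, 2->1, 6->3
Step 2: d_i = R_x(i) - R_y(i); compute d_i^2.
  (6-5)^2=1, (1-2)^2=1, (2-4)^2=4, (3-7)^2=16, (7-6)^2=1, (5-8)^2=9, (8-1)^2=49, (4-3)^2=1
sum(d^2) = 82.
Step 3: rho = 1 - 6*82 / (8*(8^2 - 1)) = 1 - 492/504 = 0.023810.
Step 4: Under H0, t = rho * sqrt((n-2)/(1-rho^2)) = 0.0583 ~ t(6).
Step 5: Two-sided p-value from the t-distribution with 6 df = 0.955374.
Step 6: alpha = 0.05. fail to reject H0.

rho = 0.0238, p = 0.955374, fail to reject H0 at alpha = 0.05.


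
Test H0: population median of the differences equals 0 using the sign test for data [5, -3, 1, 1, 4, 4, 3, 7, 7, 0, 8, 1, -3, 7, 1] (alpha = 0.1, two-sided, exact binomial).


Step 1: Discard zero differences. Original n = 15; n_eff = number of nonzero differences = 14.
Nonzero differences (with sign): +5, -3, +1, +1, +4, +4, +3, +7, +7, +8, +1, -3, +7, +1
Step 2: Count signs: positive = 12, negative = 2.
Step 3: Under H0: P(positive) = 0.5, so the number of positives S ~ Bin(14, 0.5).
Step 4: Two-sided exact p-value = sum of Bin(14,0.5) probabilities at or below the observed probability = 0.012939.
Step 5: alpha = 0.1. reject H0.

n_eff = 14, pos = 12, neg = 2, p = 0.012939, reject H0.


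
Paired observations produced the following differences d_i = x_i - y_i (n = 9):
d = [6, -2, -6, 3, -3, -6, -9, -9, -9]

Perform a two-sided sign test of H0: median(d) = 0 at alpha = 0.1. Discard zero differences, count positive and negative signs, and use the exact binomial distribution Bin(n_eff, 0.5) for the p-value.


Step 1: Discard zero differences. Original n = 9; n_eff = number of nonzero differences = 9.
Nonzero differences (with sign): +6, -2, -6, +3, -3, -6, -9, -9, -9
Step 2: Count signs: positive = 2, negative = 7.
Step 3: Under H0: P(positive) = 0.5, so the number of positives S ~ Bin(9, 0.5).
Step 4: Two-sided exact p-value = sum of Bin(9,0.5) probabilities at or below the observed probability = 0.179688.
Step 5: alpha = 0.1. fail to reject H0.

n_eff = 9, pos = 2, neg = 7, p = 0.179688, fail to reject H0.


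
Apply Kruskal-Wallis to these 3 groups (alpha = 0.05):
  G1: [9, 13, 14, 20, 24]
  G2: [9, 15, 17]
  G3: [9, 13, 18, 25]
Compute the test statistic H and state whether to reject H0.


Step 1: Combine all N = 12 observations and assign midranks.
sorted (value, group, rank): (9,G1,2), (9,G2,2), (9,G3,2), (13,G1,4.5), (13,G3,4.5), (14,G1,6), (15,G2,7), (17,G2,8), (18,G3,9), (20,G1,10), (24,G1,11), (25,G3,12)
Step 2: Sum ranks within each group.
R_1 = 33.5 (n_1 = 5)
R_2 = 17 (n_2 = 3)
R_3 = 27.5 (n_3 = 4)
Step 3: H = 12/(N(N+1)) * sum(R_i^2/n_i) - 3(N+1)
     = 12/(12*13) * (33.5^2/5 + 17^2/3 + 27.5^2/4) - 3*13
     = 0.076923 * 509.846 - 39
     = 0.218910.
Step 4: Ties present; correction factor C = 1 - 30/(12^3 - 12) = 0.982517. Corrected H = 0.218910 / 0.982517 = 0.222805.
Step 5: Under H0, H ~ chi^2(2); p-value = 0.894578.
Step 6: alpha = 0.05. fail to reject H0.

H = 0.2228, df = 2, p = 0.894578, fail to reject H0.


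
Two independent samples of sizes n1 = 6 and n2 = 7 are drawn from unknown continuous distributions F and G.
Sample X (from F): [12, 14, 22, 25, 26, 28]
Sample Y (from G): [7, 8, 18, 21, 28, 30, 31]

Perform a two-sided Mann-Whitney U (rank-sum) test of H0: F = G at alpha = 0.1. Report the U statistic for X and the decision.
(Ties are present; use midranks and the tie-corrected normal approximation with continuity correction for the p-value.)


Step 1: Combine and sort all 13 observations; assign midranks.
sorted (value, group): (7,Y), (8,Y), (12,X), (14,X), (18,Y), (21,Y), (22,X), (25,X), (26,X), (28,X), (28,Y), (30,Y), (31,Y)
ranks: 7->1, 8->2, 12->3, 14->4, 18->5, 21->6, 22->7, 25->8, 26->9, 28->10.5, 28->10.5, 30->12, 31->13
Step 2: Rank sum for X: R1 = 3 + 4 + 7 + 8 + 9 + 10.5 = 41.5.
Step 3: U_X = R1 - n1(n1+1)/2 = 41.5 - 6*7/2 = 41.5 - 21 = 20.5.
       U_Y = n1*n2 - U_X = 42 - 20.5 = 21.5.
Step 4: Ties are present, so use the tie-corrected normal approximation (with continuity correction) for the p-value.
Step 5: p-value = 1.000000; compare to alpha = 0.1. fail to reject H0.

U_X = 20.5, p = 1.000000, fail to reject H0 at alpha = 0.1.


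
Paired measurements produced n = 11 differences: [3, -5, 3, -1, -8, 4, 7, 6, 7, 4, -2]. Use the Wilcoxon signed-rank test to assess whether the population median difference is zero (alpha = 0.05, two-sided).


Step 1: Drop any zero differences (none here) and take |d_i|.
|d| = [3, 5, 3, 1, 8, 4, 7, 6, 7, 4, 2]
Step 2: Midrank |d_i| (ties get averaged ranks).
ranks: |3|->3.5, |5|->7, |3|->3.5, |1|->1, |8|->11, |4|->5.5, |7|->9.5, |6|->8, |7|->9.5, |4|->5.5, |2|->2
Step 3: Attach original signs; sum ranks with positive sign and with negative sign.
W+ = 3.5 + 3.5 + 5.5 + 9.5 + 8 + 9.5 + 5.5 = 45
W- = 7 + 1 + 11 + 2 = 21
(Check: W+ + W- = 66 should equal n(n+1)/2 = 66.)
Step 4: Test statistic W = min(W+, W-) = 21.
Step 5: Ties in |d|, so use the tie-corrected normal approximation.
        E[W] = n(n+1)/4 = 11*12/4 = 33.
        Tie groups: |d|=3 (t=2), |d|=4 (t=2), |d|=7 (t=2); sum(t^3 - t) = 18.
        Var[W] = n(n+1)(2n+1)/24 - sum(t^3-t)/48 = 3036/24 - 18/48 = 126.125.
        z = (W - E[W]) / sqrt(Var[W]) = (21 - 33) / 11.2305 = -1.0685.
        Two-sided p = 2*Phi(z) = 0.285288.
Step 6: alpha = 0.05. fail to reject H0.

W+ = 45, W- = 21, W = min = 21, p = 0.285288, fail to reject H0.


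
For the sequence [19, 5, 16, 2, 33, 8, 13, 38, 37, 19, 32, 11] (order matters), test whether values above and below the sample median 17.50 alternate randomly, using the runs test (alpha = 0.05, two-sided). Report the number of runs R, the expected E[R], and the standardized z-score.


Step 1: Compute median = 17.50; label A = above, B = below.
Labels in order: ABBBABBAAAAB  (n_A = 6, n_B = 6)
Step 2: Count runs R = 6.
Step 3: Under H0 (random ordering), E[R] = 2*n_A*n_B/(n_A+n_B) + 1 = 2*6*6/12 + 1 = 7.0000.
        Var[R] = 2*n_A*n_B*(2*n_A*n_B - n_A - n_B) / ((n_A+n_B)^2 * (n_A+n_B-1)) = 4320/1584 = 2.7273.
        SD[R] = 1.6514.
Step 4: Continuity-corrected z = (R + 0.5 - E[R]) / SD[R] = (6 + 0.5 - 7.0000) / 1.6514 = -0.3028.
Step 5: Two-sided p-value via normal approximation = 2*(1 - Phi(|z|)) = 0.762069.
Step 6: alpha = 0.05. fail to reject H0.

R = 6, z = -0.3028, p = 0.762069, fail to reject H0.


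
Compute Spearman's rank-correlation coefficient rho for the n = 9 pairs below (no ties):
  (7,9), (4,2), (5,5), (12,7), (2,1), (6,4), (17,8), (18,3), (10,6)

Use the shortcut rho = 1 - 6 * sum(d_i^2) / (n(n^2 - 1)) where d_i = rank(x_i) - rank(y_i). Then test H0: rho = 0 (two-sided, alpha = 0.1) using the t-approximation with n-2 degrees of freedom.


Step 1: Rank x and y separately (midranks; no ties here).
rank(x): 7->5, 4->2, 5->3, 12->7, 2->1, 6->4, 17->8, 18->9, 10->6
rank(y): 9->9, 2->2, 5->5, 7->7, 1->1, 4->4, 8->8, 3->3, 6->6
Step 2: d_i = R_x(i) - R_y(i); compute d_i^2.
  (5-9)^2=16, (2-2)^2=0, (3-5)^2=4, (7-7)^2=0, (1-1)^2=0, (4-4)^2=0, (8-8)^2=0, (9-3)^2=36, (6-6)^2=0
sum(d^2) = 56.
Step 3: rho = 1 - 6*56 / (9*(9^2 - 1)) = 1 - 336/720 = 0.533333.
Step 4: Under H0, t = rho * sqrt((n-2)/(1-rho^2)) = 1.6681 ~ t(7).
Step 5: Two-sided p-value from the t-distribution with 7 df = 0.139227.
Step 6: alpha = 0.1. fail to reject H0.

rho = 0.5333, p = 0.139227, fail to reject H0 at alpha = 0.1.


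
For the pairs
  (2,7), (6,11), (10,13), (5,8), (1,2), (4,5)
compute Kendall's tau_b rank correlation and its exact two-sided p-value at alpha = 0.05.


Step 1: Enumerate the 15 unordered pairs (i,j) with i<j and classify each by sign(x_j-x_i) * sign(y_j-y_i).
  (1,2):dx=+4,dy=+4->C; (1,3):dx=+8,dy=+6->C; (1,4):dx=+3,dy=+1->C; (1,5):dx=-1,dy=-5->C
  (1,6):dx=+2,dy=-2->D; (2,3):dx=+4,dy=+2->C; (2,4):dx=-1,dy=-3->C; (2,5):dx=-5,dy=-9->C
  (2,6):dx=-2,dy=-6->C; (3,4):dx=-5,dy=-5->C; (3,5):dx=-9,dy=-11->C; (3,6):dx=-6,dy=-8->C
  (4,5):dx=-4,dy=-6->C; (4,6):dx=-1,dy=-3->C; (5,6):dx=+3,dy=+3->C
Step 2: C = 14, D = 1, total pairs = 15.
Step 3: tau = (C - D)/(n(n-1)/2) = (14 - 1)/15 = 0.866667.
Step 4: Exact two-sided p-value (enumerate n! = 720 permutations of y under H0): p = 0.016667.
Step 5: alpha = 0.05. reject H0.

tau_b = 0.8667 (C=14, D=1), p = 0.016667, reject H0.


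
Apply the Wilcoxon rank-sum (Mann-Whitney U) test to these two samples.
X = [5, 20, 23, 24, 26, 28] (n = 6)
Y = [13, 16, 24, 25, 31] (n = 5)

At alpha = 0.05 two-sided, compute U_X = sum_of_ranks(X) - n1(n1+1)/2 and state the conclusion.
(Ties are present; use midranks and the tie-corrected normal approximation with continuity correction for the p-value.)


Step 1: Combine and sort all 11 observations; assign midranks.
sorted (value, group): (5,X), (13,Y), (16,Y), (20,X), (23,X), (24,X), (24,Y), (25,Y), (26,X), (28,X), (31,Y)
ranks: 5->1, 13->2, 16->3, 20->4, 23->5, 24->6.5, 24->6.5, 25->8, 26->9, 28->10, 31->11
Step 2: Rank sum for X: R1 = 1 + 4 + 5 + 6.5 + 9 + 10 = 35.5.
Step 3: U_X = R1 - n1(n1+1)/2 = 35.5 - 6*7/2 = 35.5 - 21 = 14.5.
       U_Y = n1*n2 - U_X = 30 - 14.5 = 15.5.
Step 4: Ties are present, so use the tie-corrected normal approximation (with continuity correction) for the p-value.
Step 5: p-value = 1.000000; compare to alpha = 0.05. fail to reject H0.

U_X = 14.5, p = 1.000000, fail to reject H0 at alpha = 0.05.


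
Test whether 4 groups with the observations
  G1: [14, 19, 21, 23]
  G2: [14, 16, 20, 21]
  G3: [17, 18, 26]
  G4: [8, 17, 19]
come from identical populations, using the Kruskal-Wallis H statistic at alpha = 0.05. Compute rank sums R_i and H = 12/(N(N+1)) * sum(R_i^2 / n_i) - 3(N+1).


Step 1: Combine all N = 14 observations and assign midranks.
sorted (value, group, rank): (8,G4,1), (14,G1,2.5), (14,G2,2.5), (16,G2,4), (17,G3,5.5), (17,G4,5.5), (18,G3,7), (19,G1,8.5), (19,G4,8.5), (20,G2,10), (21,G1,11.5), (21,G2,11.5), (23,G1,13), (26,G3,14)
Step 2: Sum ranks within each group.
R_1 = 35.5 (n_1 = 4)
R_2 = 28 (n_2 = 4)
R_3 = 26.5 (n_3 = 3)
R_4 = 15 (n_4 = 3)
Step 3: H = 12/(N(N+1)) * sum(R_i^2/n_i) - 3(N+1)
     = 12/(14*15) * (35.5^2/4 + 28^2/4 + 26.5^2/3 + 15^2/3) - 3*15
     = 0.057143 * 820.146 - 45
     = 1.865476.
Step 4: Ties present; correction factor C = 1 - 24/(14^3 - 14) = 0.991209. Corrected H = 1.865476 / 0.991209 = 1.882021.
Step 5: Under H0, H ~ chi^2(3); p-value = 0.597251.
Step 6: alpha = 0.05. fail to reject H0.

H = 1.8820, df = 3, p = 0.597251, fail to reject H0.


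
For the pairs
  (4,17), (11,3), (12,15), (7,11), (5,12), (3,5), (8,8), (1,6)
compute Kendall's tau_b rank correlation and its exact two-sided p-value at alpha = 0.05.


Step 1: Enumerate the 28 unordered pairs (i,j) with i<j and classify each by sign(x_j-x_i) * sign(y_j-y_i).
  (1,2):dx=+7,dy=-14->D; (1,3):dx=+8,dy=-2->D; (1,4):dx=+3,dy=-6->D; (1,5):dx=+1,dy=-5->D
  (1,6):dx=-1,dy=-12->C; (1,7):dx=+4,dy=-9->D; (1,8):dx=-3,dy=-11->C; (2,3):dx=+1,dy=+12->C
  (2,4):dx=-4,dy=+8->D; (2,5):dx=-6,dy=+9->D; (2,6):dx=-8,dy=+2->D; (2,7):dx=-3,dy=+5->D
  (2,8):dx=-10,dy=+3->D; (3,4):dx=-5,dy=-4->C; (3,5):dx=-7,dy=-3->C; (3,6):dx=-9,dy=-10->C
  (3,7):dx=-4,dy=-7->C; (3,8):dx=-11,dy=-9->C; (4,5):dx=-2,dy=+1->D; (4,6):dx=-4,dy=-6->C
  (4,7):dx=+1,dy=-3->D; (4,8):dx=-6,dy=-5->C; (5,6):dx=-2,dy=-7->C; (5,7):dx=+3,dy=-4->D
  (5,8):dx=-4,dy=-6->C; (6,7):dx=+5,dy=+3->C; (6,8):dx=-2,dy=+1->D; (7,8):dx=-7,dy=-2->C
Step 2: C = 14, D = 14, total pairs = 28.
Step 3: tau = (C - D)/(n(n-1)/2) = (14 - 14)/28 = 0.000000.
Step 4: Exact two-sided p-value (enumerate n! = 40320 permutations of y under H0): p = 1.000000.
Step 5: alpha = 0.05. fail to reject H0.

tau_b = 0.0000 (C=14, D=14), p = 1.000000, fail to reject H0.


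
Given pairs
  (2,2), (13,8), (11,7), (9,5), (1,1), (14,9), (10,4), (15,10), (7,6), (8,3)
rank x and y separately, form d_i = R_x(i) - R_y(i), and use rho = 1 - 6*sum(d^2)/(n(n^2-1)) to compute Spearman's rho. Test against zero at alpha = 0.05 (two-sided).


Step 1: Rank x and y separately (midranks; no ties here).
rank(x): 2->2, 13->8, 11->7, 9->5, 1->1, 14->9, 10->6, 15->10, 7->3, 8->4
rank(y): 2->2, 8->8, 7->7, 5->5, 1->1, 9->9, 4->4, 10->10, 6->6, 3->3
Step 2: d_i = R_x(i) - R_y(i); compute d_i^2.
  (2-2)^2=0, (8-8)^2=0, (7-7)^2=0, (5-5)^2=0, (1-1)^2=0, (9-9)^2=0, (6-4)^2=4, (10-10)^2=0, (3-6)^2=9, (4-3)^2=1
sum(d^2) = 14.
Step 3: rho = 1 - 6*14 / (10*(10^2 - 1)) = 1 - 84/990 = 0.915152.
Step 4: Under H0, t = rho * sqrt((n-2)/(1-rho^2)) = 6.4212 ~ t(8).
Step 5: Two-sided p-value from the t-distribution with 8 df = 0.000204.
Step 6: alpha = 0.05. reject H0.

rho = 0.9152, p = 0.000204, reject H0 at alpha = 0.05.
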